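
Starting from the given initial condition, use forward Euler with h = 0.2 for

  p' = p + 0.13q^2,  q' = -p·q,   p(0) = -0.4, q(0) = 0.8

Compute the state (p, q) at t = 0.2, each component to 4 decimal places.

Euler on (p,q): p_{n+1} = p_n + h·p', q_{n+1} = q_n + h·q'.
0.000000: (-0.400000, 0.800000); f=(-0.316800, 0.320000) → (-0.463360, 0.864000)
(p(0.2), q(0.2)) ≈ (-0.4634, 0.8640)

-0.4634, 0.8640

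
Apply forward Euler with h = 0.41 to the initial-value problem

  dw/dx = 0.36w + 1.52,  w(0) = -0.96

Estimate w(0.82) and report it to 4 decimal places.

0.0741

Euler: w_{n+1} = w_n + h·f(x_n, w_n).
x=0.000000, w=-0.960000: f=1.174400 → w ← -0.960000 + 0.41·1.174400 = -0.478496
x=0.410000, w=-0.478496: f=1.347741 → w ← -0.478496 + 0.41·1.347741 = 0.074078
w(0.82) ≈ 0.0741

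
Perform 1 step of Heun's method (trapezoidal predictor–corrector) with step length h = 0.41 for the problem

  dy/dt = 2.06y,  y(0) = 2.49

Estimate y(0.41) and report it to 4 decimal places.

Heun: k1 = f(t_n, y_n); k2 = f(t_n + h, y_n + h·k1); y_{n+1} = y_n + (h/2)·(k1 + k2).
t=0.000000, y=2.490000:
  k1 = f(0.000000, 2.490000) = 5.129400
  k2 = f(0.410000, 4.593054) = 9.461691
  y ← 2.490000 + (0.41/2)·(5.129400 + 9.461691) = 5.481174
y(0.41) ≈ 5.4812

5.4812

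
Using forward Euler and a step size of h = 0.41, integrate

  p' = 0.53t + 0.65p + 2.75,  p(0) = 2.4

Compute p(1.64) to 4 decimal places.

13.4653

Euler: p_{n+1} = p_n + h·f(t_n, p_n).
t=0.000000, p=2.400000: f=4.310000 → p ← 2.400000 + 0.41·4.310000 = 4.167100
t=0.410000, p=4.167100: f=5.675915 → p ← 4.167100 + 0.41·5.675915 = 6.494225
t=0.820000, p=6.494225: f=7.405846 → p ← 6.494225 + 0.41·7.405846 = 9.530622
t=1.230000, p=9.530622: f=9.596804 → p ← 9.530622 + 0.41·9.596804 = 13.465312
p(1.64) ≈ 13.4653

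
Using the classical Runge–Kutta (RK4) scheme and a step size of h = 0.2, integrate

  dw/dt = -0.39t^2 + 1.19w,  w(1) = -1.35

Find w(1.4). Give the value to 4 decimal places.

-2.4558

RK4: k1 = f(t_n, w_n); k2 = f(t_n + h/2, w_n + (h/2)·k1); k3 = f(t_n + h/2, w_n + (h/2)·k2); k4 = f(t_n + h, w_n + h·k3); w_{n+1} = w_n + (h/6)·(k1 + 2k2 + 2k3 + k4).
t=1.000000, w=-1.350000:
  k1 = f(1.000000, -1.350000) = -1.996500
  k2 = f(1.100000, -1.549650) = -2.315984
  k3 = f(1.100000, -1.581598) = -2.354002
  k4 = f(1.200000, -1.820800) = -2.728352
  w ← -1.350000 + (0.2/6)·(k1 + 2k2 + 2k3 + k4) = -1.818827
t=1.200000, w=-1.818827:
  k1 = f(1.200000, -1.818827) = -2.726005
  k2 = f(1.300000, -2.091428) = -3.147899
  k3 = f(1.300000, -2.133617) = -3.198105
  k4 = f(1.400000, -2.458448) = -3.689954
  w ← -1.818827 + (0.2/6)·(k1 + 2k2 + 2k3 + k4) = -2.455760
w(1.4) ≈ -2.4558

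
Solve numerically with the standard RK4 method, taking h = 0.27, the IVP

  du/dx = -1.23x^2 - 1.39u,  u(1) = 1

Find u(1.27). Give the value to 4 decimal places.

RK4: k1 = f(x_n, u_n); k2 = f(x_n + h/2, u_n + (h/2)·k1); k3 = f(x_n + h/2, u_n + (h/2)·k2); k4 = f(x_n + h, u_n + h·k3); u_{n+1} = u_n + (h/6)·(k1 + 2k2 + 2k3 + k4).
x=1.000000, u=1.000000:
  k1 = f(1.000000, 1.000000) = -2.620000
  k2 = f(1.135000, 0.646300) = -2.482874
  k3 = f(1.135000, 0.664812) = -2.508605
  k4 = f(1.270000, 0.322677) = -2.432387
  u ← 1.000000 + (0.27/6)·(k1 + 2k2 + 2k3 + k4) = 0.323409
u(1.27) ≈ 0.3234

0.3234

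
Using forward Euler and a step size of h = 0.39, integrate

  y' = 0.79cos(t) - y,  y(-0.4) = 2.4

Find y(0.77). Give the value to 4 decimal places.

Euler: y_{n+1} = y_n + h·f(t_n, y_n).
t=-0.400000, y=2.400000: f=-1.672362 → y ← 2.400000 + 0.39·(-1.672362) = 1.747779
t=-0.010000, y=1.747779: f=-0.957818 → y ← 1.747779 + 0.39·(-0.957818) = 1.374230
t=0.380000, y=1.374230: f=-0.640585 → y ← 1.374230 + 0.39·(-0.640585) = 1.124402
y(0.77) ≈ 1.1244

1.1244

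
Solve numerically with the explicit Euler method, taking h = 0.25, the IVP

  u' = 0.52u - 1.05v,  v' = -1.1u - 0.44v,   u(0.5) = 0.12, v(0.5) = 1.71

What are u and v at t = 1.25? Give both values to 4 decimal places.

Euler on (u,v): u_{n+1} = u_n + h·u', v_{n+1} = v_n + h·v'.
0.500000: (0.120000, 1.710000); f=(-1.733100, -0.884400) → (-0.313275, 1.488900)
0.750000: (-0.313275, 1.488900); f=(-1.726248, -0.310513) → (-0.744837, 1.411272)
1.000000: (-0.744837, 1.411272); f=(-1.869150, 0.198361) → (-1.212125, 1.460862)
(u(1.25), v(1.25)) ≈ (-1.2121, 1.4609)

-1.2121, 1.4609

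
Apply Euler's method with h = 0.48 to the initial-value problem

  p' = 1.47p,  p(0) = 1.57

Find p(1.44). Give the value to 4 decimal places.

7.7899

Euler: p_{n+1} = p_n + h·f(s_n, p_n).
s=0.000000, p=1.570000: f=2.307900 → p ← 1.570000 + 0.48·2.307900 = 2.677792
s=0.480000, p=2.677792: f=3.936354 → p ← 2.677792 + 0.48·3.936354 = 4.567242
s=0.960000, p=4.567242: f=6.713846 → p ← 4.567242 + 0.48·6.713846 = 7.789888
p(1.44) ≈ 7.7899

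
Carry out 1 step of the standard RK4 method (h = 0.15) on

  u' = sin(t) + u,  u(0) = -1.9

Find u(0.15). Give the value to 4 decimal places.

RK4: k1 = f(t_n, u_n); k2 = f(t_n + h/2, u_n + (h/2)·k1); k3 = f(t_n + h/2, u_n + (h/2)·k2); k4 = f(t_n + h, u_n + h·k3); u_{n+1} = u_n + (h/6)·(k1 + 2k2 + 2k3 + k4).
t=0.000000, u=-1.900000:
  k1 = f(0.000000, -1.900000) = -1.900000
  k2 = f(0.075000, -2.042500) = -1.967570
  k3 = f(0.075000, -2.047568) = -1.972638
  k4 = f(0.150000, -2.195896) = -2.046458
  u ← -1.900000 + (0.15/6)·(k1 + 2k2 + 2k3 + k4) = -2.195672
u(0.15) ≈ -2.1957

-2.1957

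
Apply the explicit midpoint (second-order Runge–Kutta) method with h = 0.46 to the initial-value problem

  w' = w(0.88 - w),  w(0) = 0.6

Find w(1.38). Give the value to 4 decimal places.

0.7719

Midpoint: k1 = f(x_n, w_n); k2 = f(x_n + h/2, w_n + (h/2)·k1); w_{n+1} = w_n + h·k2.
x=0.000000, w=0.600000:
  k1 = f(0.000000, 0.600000) = 0.168000
  k2 = f(0.230000, 0.638640) = 0.154142
  w ← 0.600000 + 0.46·0.154142 = 0.670905
x=0.460000, w=0.670905:
  k1 = f(0.460000, 0.670905) = 0.140283
  k2 = f(0.690000, 0.703170) = 0.124341
  w ← 0.670905 + 0.46·0.124341 = 0.728102
x=0.920000, w=0.728102:
  k1 = f(0.920000, 0.728102) = 0.110597
  k2 = f(1.150000, 0.753540) = 0.095293
  w ← 0.728102 + 0.46·0.095293 = 0.771937
w(1.38) ≈ 0.7719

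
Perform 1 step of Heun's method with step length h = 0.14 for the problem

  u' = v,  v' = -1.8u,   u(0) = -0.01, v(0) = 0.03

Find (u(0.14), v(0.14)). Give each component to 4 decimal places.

Heun on (u,v): k1 = f(s_n, state_n); k2 = f(s_n + h, state_n + h·k1); state_{n+1} = state_n + (h/2)·(k1 + k2).
0.000000: (-0.010000, 0.030000)
  k1 = (0.030000, 0.018000)
  predictor → (-0.005800, 0.032520)
  k2 = (0.032520, 0.010440)
  → (-0.005624, 0.031991)
(u(0.14), v(0.14)) ≈ (-0.0056, 0.0320)

-0.0056, 0.0320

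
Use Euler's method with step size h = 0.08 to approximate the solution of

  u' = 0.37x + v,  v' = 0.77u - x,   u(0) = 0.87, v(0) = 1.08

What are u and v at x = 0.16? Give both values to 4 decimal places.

Euler on (u,v): u_{n+1} = u_n + h·u', v_{n+1} = v_n + h·v'.
0.000000: (0.870000, 1.080000); f=(1.080000, 0.669900) → (0.956400, 1.133592)
0.080000: (0.956400, 1.133592); f=(1.163192, 0.656428) → (1.049455, 1.186106)
(u(0.16), v(0.16)) ≈ (1.0495, 1.1861)

1.0495, 1.1861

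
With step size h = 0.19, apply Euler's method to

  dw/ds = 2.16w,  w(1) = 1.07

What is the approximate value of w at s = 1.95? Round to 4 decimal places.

Euler: w_{n+1} = w_n + h·f(s_n, w_n).
s=1.000000, w=1.070000: f=2.311200 → w ← 1.070000 + 0.19·2.311200 = 1.509128
s=1.190000, w=1.509128: f=3.259716 → w ← 1.509128 + 0.19·3.259716 = 2.128474
s=1.380000, w=2.128474: f=4.597504 → w ← 2.128474 + 0.19·4.597504 = 3.002000
s=1.570000, w=3.002000: f=6.484320 → w ← 3.002000 + 0.19·6.484320 = 4.234021
s=1.760000, w=4.234021: f=9.145485 → w ← 4.234021 + 0.19·9.145485 = 5.971663
w(1.95) ≈ 5.9717

5.9717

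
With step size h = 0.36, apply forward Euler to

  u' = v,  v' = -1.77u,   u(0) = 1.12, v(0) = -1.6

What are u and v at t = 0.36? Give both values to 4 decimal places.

0.5440, -2.3137

Euler on (u,v): u_{n+1} = u_n + h·u', v_{n+1} = v_n + h·v'.
0.000000: (1.120000, -1.600000); f=(-1.600000, -1.982400) → (0.544000, -2.313664)
(u(0.36), v(0.36)) ≈ (0.5440, -2.3137)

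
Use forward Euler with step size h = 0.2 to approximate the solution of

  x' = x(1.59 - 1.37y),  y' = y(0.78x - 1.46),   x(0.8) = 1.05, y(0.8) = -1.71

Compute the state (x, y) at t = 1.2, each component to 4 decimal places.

3.2386, -1.4917

Euler on (x,y): x_{n+1} = x_n + h·x', y_{n+1} = y_n + h·y'.
0.800000: (1.050000, -1.710000); f=(4.129335, 1.096110) → (1.875867, -1.490778)
1.000000: (1.875867, -1.490778); f=(6.813835, -0.004735) → (3.238634, -1.491725)
(x(1.2), y(1.2)) ≈ (3.2386, -1.4917)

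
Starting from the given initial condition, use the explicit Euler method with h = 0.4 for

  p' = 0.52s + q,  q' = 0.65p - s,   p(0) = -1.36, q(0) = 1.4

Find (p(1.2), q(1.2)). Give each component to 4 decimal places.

0.1395, 0.2809

Euler on (p,q): p_{n+1} = p_n + h·p', q_{n+1} = q_n + h·q'.
0.000000: (-1.360000, 1.400000); f=(1.400000, -0.884000) → (-0.800000, 1.046400)
0.400000: (-0.800000, 1.046400); f=(1.254400, -0.920000) → (-0.298240, 0.678400)
0.800000: (-0.298240, 0.678400); f=(1.094400, -0.993856) → (0.139520, 0.280858)
(p(1.2), q(1.2)) ≈ (0.1395, 0.2809)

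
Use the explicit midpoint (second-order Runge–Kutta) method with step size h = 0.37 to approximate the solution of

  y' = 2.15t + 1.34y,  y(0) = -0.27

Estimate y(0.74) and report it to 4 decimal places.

0.0452

Midpoint: k1 = f(t_n, y_n); k2 = f(t_n + h/2, y_n + (h/2)·k1); y_{n+1} = y_n + h·k2.
t=0.000000, y=-0.270000:
  k1 = f(0.000000, -0.270000) = -0.361800
  k2 = f(0.185000, -0.336933) = -0.053740
  y ← -0.270000 + 0.37·(-0.053740) = -0.289884
t=0.370000, y=-0.289884:
  k1 = f(0.370000, -0.289884) = 0.407056
  k2 = f(0.555000, -0.214579) = 0.905715
  y ← -0.289884 + 0.37·0.905715 = 0.045231
y(0.74) ≈ 0.0452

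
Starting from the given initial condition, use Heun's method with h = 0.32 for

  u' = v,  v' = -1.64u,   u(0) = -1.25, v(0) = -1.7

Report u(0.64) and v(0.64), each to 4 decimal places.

Heun on (u,v): k1 = f(t_n, state_n); k2 = f(t_n + h, state_n + h·k1); state_{n+1} = state_n + (h/2)·(k1 + k2).
0.000000: (-1.250000, -1.700000)
  k1 = (-1.700000, 2.050000)
  predictor → (-1.794000, -1.044000)
  k2 = (-1.044000, 2.942160)
  → (-1.689040, -0.901254)
0.320000: (-1.689040, -0.901254)
  k1 = (-0.901254, 2.770026)
  predictor → (-1.977441, -0.014846)
  k2 = (-0.014846, 3.243004)
  → (-1.835616, 0.060830)
(u(0.64), v(0.64)) ≈ (-1.8356, 0.0608)

-1.8356, 0.0608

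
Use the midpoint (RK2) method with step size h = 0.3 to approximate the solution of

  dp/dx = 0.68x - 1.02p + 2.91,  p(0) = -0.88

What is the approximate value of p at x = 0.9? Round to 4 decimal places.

1.5474

Midpoint: k1 = f(x_n, p_n); k2 = f(x_n + h/2, p_n + (h/2)·k1); p_{n+1} = p_n + h·k2.
x=0.000000, p=-0.880000:
  k1 = f(0.000000, -0.880000) = 3.807600
  k2 = f(0.150000, -0.308860) = 3.327037
  p ← -0.880000 + 0.3·3.327037 = 0.118111
x=0.300000, p=0.118111:
  k1 = f(0.300000, 0.118111) = 2.993527
  k2 = f(0.450000, 0.567140) = 2.637517
  p ← 0.118111 + 0.3·2.637517 = 0.909366
x=0.600000, p=0.909366:
  k1 = f(0.600000, 0.909366) = 2.390446
  k2 = f(0.750000, 1.267933) = 2.126708
  p ← 0.909366 + 0.3·2.126708 = 1.547379
p(0.9) ≈ 1.5474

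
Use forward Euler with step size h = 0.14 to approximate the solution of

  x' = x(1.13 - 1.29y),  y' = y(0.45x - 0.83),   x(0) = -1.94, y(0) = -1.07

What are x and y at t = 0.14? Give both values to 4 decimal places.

-2.6218, -0.8149

Euler on (x,y): x_{n+1} = x_n + h·x', y_{n+1} = y_n + h·y'.
0.000000: (-1.940000, -1.070000); f=(-4.869982, 1.822210) → (-2.621797, -0.814891)
(x(0.14), y(0.14)) ≈ (-2.6218, -0.8149)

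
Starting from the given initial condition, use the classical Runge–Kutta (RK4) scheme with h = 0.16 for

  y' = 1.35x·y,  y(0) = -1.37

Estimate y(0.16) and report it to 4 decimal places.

RK4: k1 = f(x_n, y_n); k2 = f(x_n + h/2, y_n + (h/2)·k1); k3 = f(x_n + h/2, y_n + (h/2)·k2); k4 = f(x_n + h, y_n + h·k3); y_{n+1} = y_n + (h/6)·(k1 + 2k2 + 2k3 + k4).
x=0.000000, y=-1.370000:
  k1 = f(0.000000, -1.370000) = 0.000000
  k2 = f(0.080000, -1.370000) = -0.147960
  k3 = f(0.080000, -1.381837) = -0.149238
  k4 = f(0.160000, -1.393878) = -0.301078
  y ← -1.370000 + (0.16/6)·(k1 + 2k2 + 2k3 + k4) = -1.393879
y(0.16) ≈ -1.3939

-1.3939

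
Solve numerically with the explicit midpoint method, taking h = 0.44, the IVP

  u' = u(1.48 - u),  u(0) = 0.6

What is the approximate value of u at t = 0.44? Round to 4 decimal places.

Midpoint: k1 = f(t_n, u_n); k2 = f(t_n + h/2, u_n + (h/2)·k1); u_{n+1} = u_n + h·k2.
t=0.000000, u=0.600000:
  k1 = f(0.000000, 0.600000) = 0.528000
  k2 = f(0.220000, 0.716160) = 0.547032
  u ← 0.600000 + 0.44·0.547032 = 0.840694
u(0.44) ≈ 0.8407

0.8407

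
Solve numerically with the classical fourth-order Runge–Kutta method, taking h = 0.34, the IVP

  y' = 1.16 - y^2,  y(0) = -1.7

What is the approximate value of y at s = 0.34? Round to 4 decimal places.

-2.9411

RK4: k1 = f(s_n, y_n); k2 = f(s_n + h/2, y_n + (h/2)·k1); k3 = f(s_n + h/2, y_n + (h/2)·k2); k4 = f(s_n + h, y_n + h·k3); y_{n+1} = y_n + (h/6)·(k1 + 2k2 + 2k3 + k4).
s=0.000000, y=-1.700000:
  k1 = f(0.000000, -1.700000) = -1.730000
  k2 = f(0.170000, -1.994100) = -2.816435
  k3 = f(0.170000, -2.178794) = -3.587143
  k4 = f(0.340000, -2.919629) = -7.364231
  y ← -1.700000 + (0.34/6)·(k1 + 2k2 + 2k3 + k4) = -2.941079
y(0.34) ≈ -2.9411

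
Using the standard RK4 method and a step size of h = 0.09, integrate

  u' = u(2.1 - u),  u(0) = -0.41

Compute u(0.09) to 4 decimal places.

RK4: k1 = f(x_n, u_n); k2 = f(x_n + h/2, u_n + (h/2)·k1); k3 = f(x_n + h/2, u_n + (h/2)·k2); k4 = f(x_n + h, u_n + h·k3); u_{n+1} = u_n + (h/6)·(k1 + 2k2 + 2k3 + k4).
x=0.000000, u=-0.410000:
  k1 = f(0.000000, -0.410000) = -1.029100
  k2 = f(0.045000, -0.456309) = -1.166468
  k3 = f(0.045000, -0.462491) = -1.185129
  k4 = f(0.090000, -0.516662) = -1.351929
  u ← -0.410000 + (0.09/6)·(k1 + 2k2 + 2k3 + k4) = -0.516263
u(0.09) ≈ -0.5163

-0.5163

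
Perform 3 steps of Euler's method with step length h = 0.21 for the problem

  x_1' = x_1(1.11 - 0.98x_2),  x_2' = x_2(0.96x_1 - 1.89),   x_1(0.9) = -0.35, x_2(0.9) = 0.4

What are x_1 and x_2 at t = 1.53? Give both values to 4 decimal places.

-0.5797, 0.0563

Euler on (x_1,x_2): x_1_{n+1} = x_1_n + h·x_1', x_2_{n+1} = x_2_n + h·x_2'.
0.900000: (-0.350000, 0.400000); f=(-0.251300, -0.890400) → (-0.402773, 0.213016)
1.110000: (-0.402773, 0.213016); f=(-0.362997, -0.484965) → (-0.479002, 0.111173)
1.320000: (-0.479002, 0.111173); f=(-0.479505, -0.261240) → (-0.579698, 0.056313)
(x_1(1.53), x_2(1.53)) ≈ (-0.5797, 0.0563)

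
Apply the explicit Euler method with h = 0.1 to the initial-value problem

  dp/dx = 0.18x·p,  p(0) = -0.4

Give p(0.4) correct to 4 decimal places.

Euler: p_{n+1} = p_n + h·f(x_n, p_n).
x=0.000000, p=-0.400000: f=0.000000 → p ← -0.400000 + 0.1·0.000000 = -0.400000
x=0.100000, p=-0.400000: f=-0.007200 → p ← -0.400000 + 0.1·(-0.007200) = -0.400720
x=0.200000, p=-0.400720: f=-0.014426 → p ← -0.400720 + 0.1·(-0.014426) = -0.402163
x=0.300000, p=-0.402163: f=-0.021717 → p ← -0.402163 + 0.1·(-0.021717) = -0.404334
p(0.4) ≈ -0.4043

-0.4043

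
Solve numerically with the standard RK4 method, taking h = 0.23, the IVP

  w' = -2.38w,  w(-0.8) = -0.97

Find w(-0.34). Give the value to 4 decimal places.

RK4: k1 = f(t_n, w_n); k2 = f(t_n + h/2, w_n + (h/2)·k1); k3 = f(t_n + h/2, w_n + (h/2)·k2); k4 = f(t_n + h, w_n + h·k3); w_{n+1} = w_n + (h/6)·(k1 + 2k2 + 2k3 + k4).
t=-0.800000, w=-0.970000:
  k1 = f(-0.800000, -0.970000) = 2.308600
  k2 = f(-0.685000, -0.704511) = 1.676736
  k3 = f(-0.685000, -0.777175) = 1.849677
  k4 = f(-0.570000, -0.544574) = 1.296087
  w ← -0.970000 + (0.23/6)·(k1 + 2k2 + 2k3 + k4) = -0.561462
t=-0.570000, w=-0.561462:
  k1 = f(-0.570000, -0.561462) = 1.336280
  k2 = f(-0.455000, -0.407790) = 0.970540
  k3 = f(-0.455000, -0.449850) = 1.070643
  k4 = f(-0.340000, -0.315214) = 0.750210
  w ← -0.561462 + (0.23/6)·(k1 + 2k2 + 2k3 + k4) = -0.324989
w(-0.34) ≈ -0.3250

-0.3250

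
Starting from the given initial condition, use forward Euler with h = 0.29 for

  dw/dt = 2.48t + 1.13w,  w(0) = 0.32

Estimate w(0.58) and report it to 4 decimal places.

Euler: w_{n+1} = w_n + h·f(t_n, w_n).
t=0.000000, w=0.320000: f=0.361600 → w ← 0.320000 + 0.29·0.361600 = 0.424864
t=0.290000, w=0.424864: f=1.199296 → w ← 0.424864 + 0.29·1.199296 = 0.772660
w(0.58) ≈ 0.7727

0.7727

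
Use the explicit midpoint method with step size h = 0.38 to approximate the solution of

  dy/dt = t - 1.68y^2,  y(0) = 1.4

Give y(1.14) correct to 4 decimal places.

0.8753

Midpoint: k1 = f(t_n, y_n); k2 = f(t_n + h/2, y_n + (h/2)·k1); y_{n+1} = y_n + h·k2.
t=0.000000, y=1.400000:
  k1 = f(0.000000, 1.400000) = -3.292800
  k2 = f(0.190000, 0.774368) = -0.817405
  y ← 1.400000 + 0.38·(-0.817405) = 1.089386
t=0.380000, y=1.089386:
  k1 = f(0.380000, 1.089386) = -1.613760
  k2 = f(0.570000, 0.782772) = -0.459389
  y ← 1.089386 + 0.38·(-0.459389) = 0.914818
t=0.760000, y=0.914818:
  k1 = f(0.760000, 0.914818) = -0.645980
  k2 = f(0.950000, 0.792082) = -0.104022
  y ← 0.914818 + 0.38·(-0.104022) = 0.875290
y(1.14) ≈ 0.8753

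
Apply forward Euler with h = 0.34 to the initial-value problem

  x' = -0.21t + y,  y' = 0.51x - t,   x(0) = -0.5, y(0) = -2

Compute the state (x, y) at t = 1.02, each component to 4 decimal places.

Euler on (x,y): x_{n+1} = x_n + h·x', y_{n+1} = y_n + h·y'.
0.000000: (-0.500000, -2.000000); f=(-2.000000, -0.255000) → (-1.180000, -2.086700)
0.340000: (-1.180000, -2.086700); f=(-2.158100, -0.941800) → (-1.913754, -2.406912)
0.680000: (-1.913754, -2.406912); f=(-2.549712, -1.656015) → (-2.780656, -2.969957)
(x(1.02), y(1.02)) ≈ (-2.7807, -2.9700)

-2.7807, -2.9700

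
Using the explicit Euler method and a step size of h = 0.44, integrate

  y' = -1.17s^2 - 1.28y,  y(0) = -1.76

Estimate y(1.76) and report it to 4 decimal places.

Euler: y_{n+1} = y_n + h·f(s_n, y_n).
s=0.000000, y=-1.760000: f=2.252800 → y ← -1.760000 + 0.44·2.252800 = -0.768768
s=0.440000, y=-0.768768: f=0.757511 → y ← -0.768768 + 0.44·0.757511 = -0.435463
s=0.880000, y=-0.435463: f=-0.348655 → y ← -0.435463 + 0.44·(-0.348655) = -0.588871
s=1.320000, y=-0.588871: f=-1.284853 → y ← -0.588871 + 0.44·(-1.284853) = -1.154207
y(1.76) ≈ -1.1542

-1.1542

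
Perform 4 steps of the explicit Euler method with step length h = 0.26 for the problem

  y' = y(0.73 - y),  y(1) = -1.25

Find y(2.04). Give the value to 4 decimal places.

-18.3875

Euler: y_{n+1} = y_n + h·f(s_n, y_n).
s=1.000000, y=-1.250000: f=-2.475000 → y ← -1.250000 + 0.26·(-2.475000) = -1.893500
s=1.260000, y=-1.893500: f=-4.967597 → y ← -1.893500 + 0.26·(-4.967597) = -3.185075
s=1.520000, y=-3.185075: f=-12.469810 → y ← -3.185075 + 0.26·(-12.469810) = -6.427226
s=1.780000, y=-6.427226: f=-46.001106 → y ← -6.427226 + 0.26·(-46.001106) = -18.387513
y(2.04) ≈ -18.3875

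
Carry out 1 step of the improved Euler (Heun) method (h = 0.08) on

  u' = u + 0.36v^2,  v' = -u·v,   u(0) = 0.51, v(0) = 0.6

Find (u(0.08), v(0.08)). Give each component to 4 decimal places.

0.5628, 0.5748

Heun on (u,v): k1 = f(x_n, state_n); k2 = f(x_n + h, state_n + h·k1); state_{n+1} = state_n + (h/2)·(k1 + k2).
0.000000: (0.510000, 0.600000)
  k1 = (0.639600, -0.306000)
  predictor → (0.561168, 0.575520)
  k2 = (0.680408, -0.322963)
  → (0.562800, 0.574841)
(u(0.08), v(0.08)) ≈ (0.5628, 0.5748)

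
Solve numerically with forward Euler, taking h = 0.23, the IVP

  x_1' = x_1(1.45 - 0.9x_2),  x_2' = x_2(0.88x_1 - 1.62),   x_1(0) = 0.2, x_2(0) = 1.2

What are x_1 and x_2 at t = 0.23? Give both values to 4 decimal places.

Euler on (x_1,x_2): x_1_{n+1} = x_1_n + h·x_1', x_2_{n+1} = x_2_n + h·x_2'.
0.000000: (0.200000, 1.200000); f=(0.074000, -1.732800) → (0.217020, 0.801456)
(x_1(0.23), x_2(0.23)) ≈ (0.2170, 0.8015)

0.2170, 0.8015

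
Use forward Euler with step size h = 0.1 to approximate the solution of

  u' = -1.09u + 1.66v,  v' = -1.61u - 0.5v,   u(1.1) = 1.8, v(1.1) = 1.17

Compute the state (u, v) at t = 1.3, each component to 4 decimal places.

Euler on (u,v): u_{n+1} = u_n + h·u', v_{n+1} = v_n + h·v'.
1.100000: (1.800000, 1.170000); f=(-0.019800, -3.483000) → (1.798020, 0.821700)
1.200000: (1.798020, 0.821700); f=(-0.595820, -3.305662) → (1.738438, 0.491134)
(u(1.3), v(1.3)) ≈ (1.7384, 0.4911)

1.7384, 0.4911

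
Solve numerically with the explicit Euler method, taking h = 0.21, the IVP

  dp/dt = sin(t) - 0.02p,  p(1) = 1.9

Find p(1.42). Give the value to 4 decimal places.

2.2565

Euler: p_{n+1} = p_n + h·f(t_n, p_n).
t=1.000000, p=1.900000: f=0.803471 → p ← 1.900000 + 0.21·0.803471 = 2.068729
t=1.210000, p=2.068729: f=0.894241 → p ← 2.068729 + 0.21·0.894241 = 2.256520
p(1.42) ≈ 2.2565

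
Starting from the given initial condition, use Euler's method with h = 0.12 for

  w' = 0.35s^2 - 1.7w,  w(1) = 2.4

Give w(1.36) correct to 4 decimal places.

1.3436

Euler: w_{n+1} = w_n + h·f(s_n, w_n).
s=1.000000, w=2.400000: f=-3.730000 → w ← 2.400000 + 0.12·(-3.730000) = 1.952400
s=1.120000, w=1.952400: f=-2.880040 → w ← 1.952400 + 0.12·(-2.880040) = 1.606795
s=1.240000, w=1.606795: f=-2.193392 → w ← 1.606795 + 0.12·(-2.193392) = 1.343588
w(1.36) ≈ 1.3436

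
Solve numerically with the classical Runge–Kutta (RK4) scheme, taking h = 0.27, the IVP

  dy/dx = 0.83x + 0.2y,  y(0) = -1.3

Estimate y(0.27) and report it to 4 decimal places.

RK4: k1 = f(x_n, y_n); k2 = f(x_n + h/2, y_n + (h/2)·k1); k3 = f(x_n + h/2, y_n + (h/2)·k2); k4 = f(x_n + h, y_n + h·k3); y_{n+1} = y_n + (h/6)·(k1 + 2k2 + 2k3 + k4).
x=0.000000, y=-1.300000:
  k1 = f(0.000000, -1.300000) = -0.260000
  k2 = f(0.135000, -1.335100) = -0.154970
  k3 = f(0.135000, -1.320921) = -0.152134
  k4 = f(0.270000, -1.341076) = -0.044115
  y ← -1.300000 + (0.27/6)·(k1 + 2k2 + 2k3 + k4) = -1.341325
y(0.27) ≈ -1.3413

-1.3413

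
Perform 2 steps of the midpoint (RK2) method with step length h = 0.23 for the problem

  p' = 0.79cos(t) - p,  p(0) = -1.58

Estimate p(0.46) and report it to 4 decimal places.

-0.7245

Midpoint: k1 = f(t_n, p_n); k2 = f(t_n + h/2, p_n + (h/2)·k1); p_{n+1} = p_n + h·k2.
t=0.000000, p=-1.580000:
  k1 = f(0.000000, -1.580000) = 2.370000
  k2 = f(0.115000, -1.307450) = 2.092232
  p ← -1.580000 + 0.23·2.092232 = -1.098787
t=0.230000, p=-1.098787:
  k1 = f(0.230000, -1.098787) = 1.867983
  k2 = f(0.345000, -0.883969) = 1.627418
  p ← -1.098787 + 0.23·1.627418 = -0.724480
p(0.46) ≈ -0.7245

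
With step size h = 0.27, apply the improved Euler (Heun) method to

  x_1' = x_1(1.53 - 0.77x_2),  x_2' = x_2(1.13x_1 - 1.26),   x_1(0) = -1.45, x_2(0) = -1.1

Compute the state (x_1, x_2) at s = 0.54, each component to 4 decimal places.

Heun on (x_1,x_2): k1 = f(s_n, state_n); k2 = f(s_n + h, state_n + h·k1); state_{n+1} = state_n + (h/2)·(k1 + k2).
0.000000: (-1.450000, -1.100000)
  k1 = (-3.446650, 3.188350)
  predictor → (-2.380596, -0.239146)
  k2 = (-4.080679, 0.944642)
  → (-2.466189, -0.542046)
0.270000: (-2.466189, -0.542046)
  k1 = (-4.802597, 2.193549)
  predictor → (-3.762891, 0.050212)
  k2 = (-5.611737, -0.276772)
  → (-3.872124, -0.283281)
(x_1(0.54), x_2(0.54)) ≈ (-3.8721, -0.2833)

-3.8721, -0.2833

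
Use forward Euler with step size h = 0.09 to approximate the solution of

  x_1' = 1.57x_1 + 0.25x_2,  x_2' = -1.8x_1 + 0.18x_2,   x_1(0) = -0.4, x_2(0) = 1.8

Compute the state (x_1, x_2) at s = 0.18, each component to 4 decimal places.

-0.4322, 1.9920

Euler on (x_1,x_2): x_1_{n+1} = x_1_n + h·x_1', x_2_{n+1} = x_2_n + h·x_2'.
0.000000: (-0.400000, 1.800000); f=(-0.178000, 1.044000) → (-0.416020, 1.893960)
0.090000: (-0.416020, 1.893960); f=(-0.179661, 1.089749) → (-0.432190, 1.992037)
(x_1(0.18), x_2(0.18)) ≈ (-0.4322, 1.9920)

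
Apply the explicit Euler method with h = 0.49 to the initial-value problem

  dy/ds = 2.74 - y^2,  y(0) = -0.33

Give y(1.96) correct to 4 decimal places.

Euler: y_{n+1} = y_n + h·f(s_n, y_n).
s=0.000000, y=-0.330000: f=2.631100 → y ← -0.330000 + 0.49·2.631100 = 0.959239
s=0.490000, y=0.959239: f=1.819861 → y ← 0.959239 + 0.49·1.819861 = 1.850971
s=0.980000, y=1.850971: f=-0.686092 → y ← 1.850971 + 0.49·(-0.686092) = 1.514785
s=1.470000, y=1.514785: f=0.445425 → y ← 1.514785 + 0.49·0.445425 = 1.733044
y(1.96) ≈ 1.7330

1.7330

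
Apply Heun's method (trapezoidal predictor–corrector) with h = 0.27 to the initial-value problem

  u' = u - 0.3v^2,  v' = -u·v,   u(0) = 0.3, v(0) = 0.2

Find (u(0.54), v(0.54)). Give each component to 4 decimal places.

Heun on (u,v): k1 = f(x_n, state_n); k2 = f(x_n + h, state_n + h·k1); state_{n+1} = state_n + (h/2)·(k1 + k2).
0.000000: (0.300000, 0.200000)
  k1 = (0.288000, -0.060000)
  predictor → (0.377760, 0.183800)
  k2 = (0.367625, -0.069432)
  → (0.388509, 0.182527)
0.270000: (0.388509, 0.182527)
  k1 = (0.378515, -0.070913)
  predictor → (0.490708, 0.163380)
  k2 = (0.482700, -0.080172)
  → (0.504773, 0.162130)
(u(0.54), v(0.54)) ≈ (0.5048, 0.1621)

0.5048, 0.1621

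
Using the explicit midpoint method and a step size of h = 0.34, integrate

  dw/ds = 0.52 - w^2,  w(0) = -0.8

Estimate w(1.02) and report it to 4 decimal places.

Midpoint: k1 = f(s_n, w_n); k2 = f(s_n + h/2, w_n + (h/2)·k1); w_{n+1} = w_n + h·k2.
s=0.000000, w=-0.800000:
  k1 = f(0.000000, -0.800000) = -0.120000
  k2 = f(0.170000, -0.820400) = -0.153056
  w ← -0.800000 + 0.34·(-0.153056) = -0.852039
s=0.340000, w=-0.852039:
  k1 = f(0.340000, -0.852039) = -0.205971
  k2 = f(0.510000, -0.887054) = -0.266865
  w ← -0.852039 + 0.34·(-0.266865) = -0.942773
s=0.680000, w=-0.942773:
  k1 = f(0.680000, -0.942773) = -0.368821
  k2 = f(0.850000, -1.005473) = -0.490976
  w ← -0.942773 + 0.34·(-0.490976) = -1.109705
w(1.02) ≈ -1.1097

-1.1097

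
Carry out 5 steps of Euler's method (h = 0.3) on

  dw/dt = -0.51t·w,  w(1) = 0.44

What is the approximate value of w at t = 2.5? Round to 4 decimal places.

Euler: w_{n+1} = w_n + h·f(t_n, w_n).
t=1.000000, w=0.440000: f=-0.224400 → w ← 0.440000 + 0.3·(-0.224400) = 0.372680
t=1.300000, w=0.372680: f=-0.247087 → w ← 0.372680 + 0.3·(-0.247087) = 0.298554
t=1.600000, w=0.298554: f=-0.243620 → w ← 0.298554 + 0.3·(-0.243620) = 0.225468
t=1.900000, w=0.225468: f=-0.218478 → w ← 0.225468 + 0.3·(-0.218478) = 0.159924
t=2.200000, w=0.159924: f=-0.179435 → w ← 0.159924 + 0.3·(-0.179435) = 0.106094
w(2.5) ≈ 0.1061

0.1061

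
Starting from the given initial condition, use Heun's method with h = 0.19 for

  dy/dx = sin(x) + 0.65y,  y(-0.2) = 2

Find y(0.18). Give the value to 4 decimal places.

Heun: k1 = f(x_n, y_n); k2 = f(x_n + h, y_n + h·k1); y_{n+1} = y_n + (h/2)·(k1 + k2).
x=-0.200000, y=2.000000:
  k1 = f(-0.200000, 2.000000) = 1.101331
  k2 = f(-0.010000, 2.209253) = 1.426015
  y ← 2.000000 + (0.19/2)·(1.101331 + 1.426015) = 2.240098
x=-0.010000, y=2.240098:
  k1 = f(-0.010000, 2.240098) = 1.446064
  k2 = f(0.180000, 2.514850) = 1.813682
  y ← 2.240098 + (0.19/2)·(1.446064 + 1.813682) = 2.549774
y(0.18) ≈ 2.5498

2.5498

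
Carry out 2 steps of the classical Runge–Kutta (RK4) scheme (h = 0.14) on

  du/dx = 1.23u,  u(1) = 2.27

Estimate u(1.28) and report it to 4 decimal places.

RK4: k1 = f(x_n, u_n); k2 = f(x_n + h/2, u_n + (h/2)·k1); k3 = f(x_n + h/2, u_n + (h/2)·k2); k4 = f(x_n + h, u_n + h·k3); u_{n+1} = u_n + (h/6)·(k1 + 2k2 + 2k3 + k4).
x=1.000000, u=2.270000:
  k1 = f(1.000000, 2.270000) = 2.792100
  k2 = f(1.070000, 2.465447) = 3.032500
  k3 = f(1.070000, 2.482275) = 3.053198
  k4 = f(1.140000, 2.697448) = 3.317861
  u ← 2.270000 + (0.14/6)·(k1 + 2k2 + 2k3 + k4) = 2.696565
x=1.140000, u=2.696565:
  k1 = f(1.140000, 2.696565) = 3.316775
  k2 = f(1.210000, 2.928739) = 3.602349
  k3 = f(1.210000, 2.948729) = 3.626937
  k4 = f(1.280000, 3.204336) = 3.941334
  u ← 2.696565 + (0.14/6)·(k1 + 2k2 + 2k3 + k4) = 3.203288
u(1.28) ≈ 3.2033

3.2033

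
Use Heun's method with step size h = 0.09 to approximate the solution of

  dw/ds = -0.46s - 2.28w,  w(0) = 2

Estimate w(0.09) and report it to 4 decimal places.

1.6298

Heun: k1 = f(s_n, w_n); k2 = f(s_n + h, w_n + h·k1); w_{n+1} = w_n + (h/2)·(k1 + k2).
s=0.000000, w=2.000000:
  k1 = f(0.000000, 2.000000) = -4.560000
  k2 = f(0.090000, 1.589600) = -3.665688
  w ← 2.000000 + (0.09/2)·(-4.560000 + (-3.665688)) = 1.629844
w(0.09) ≈ 1.6298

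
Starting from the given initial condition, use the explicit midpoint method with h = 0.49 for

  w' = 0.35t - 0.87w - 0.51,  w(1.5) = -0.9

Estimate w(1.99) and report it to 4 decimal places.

-0.5503

Midpoint: k1 = f(t_n, w_n); k2 = f(t_n + h/2, w_n + (h/2)·k1); w_{n+1} = w_n + h·k2.
t=1.500000, w=-0.900000:
  k1 = f(1.500000, -0.900000) = 0.798000
  k2 = f(1.745000, -0.704490) = 0.713656
  w ← -0.900000 + 0.49·0.713656 = -0.550308
w(1.99) ≈ -0.5503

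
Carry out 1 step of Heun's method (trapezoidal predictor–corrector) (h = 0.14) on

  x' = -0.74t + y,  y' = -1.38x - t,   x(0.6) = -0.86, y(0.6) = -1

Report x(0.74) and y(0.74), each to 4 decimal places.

Heun on (x,y): k1 = f(t_n, state_n); k2 = f(t_n + h, state_n + h·k1); state_{n+1} = state_n + (h/2)·(k1 + k2).
0.600000: (-0.860000, -1.000000)
  k1 = (-1.444000, 0.586800)
  predictor → (-1.062160, -0.917848)
  k2 = (-1.465448, 0.725781)
  → (-1.063661, -0.908119)
(x(0.74), y(0.74)) ≈ (-1.0637, -0.9081)

-1.0637, -0.9081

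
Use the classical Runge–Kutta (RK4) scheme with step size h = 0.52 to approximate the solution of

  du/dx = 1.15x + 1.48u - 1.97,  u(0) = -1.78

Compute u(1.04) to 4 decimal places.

RK4: k1 = f(x_n, u_n); k2 = f(x_n + h/2, u_n + (h/2)·k1); k3 = f(x_n + h/2, u_n + (h/2)·k2); k4 = f(x_n + h, u_n + h·k3); u_{n+1} = u_n + (h/6)·(k1 + 2k2 + 2k3 + k4).
x=0.000000, u=-1.780000:
  k1 = f(0.000000, -1.780000) = -4.604400
  k2 = f(0.260000, -2.977144) = -6.077173
  k3 = f(0.260000, -3.360065) = -6.643896
  k4 = f(0.520000, -5.234826) = -9.119543
  u ← -1.780000 + (0.52/6)·(k1 + 2k2 + 2k3 + k4) = -5.174394
x=0.520000, u=-5.174394:
  k1 = f(0.520000, -5.174394) = -9.030103
  k2 = f(0.780000, -7.522220) = -12.205886
  k3 = f(0.780000, -8.347924) = -13.427928
  k4 = f(1.040000, -12.156916) = -18.766236
  u ← -5.174394 + (0.52/6)·(k1 + 2k2 + 2k3 + k4) = -12.026604
u(1.04) ≈ -12.0266

-12.0266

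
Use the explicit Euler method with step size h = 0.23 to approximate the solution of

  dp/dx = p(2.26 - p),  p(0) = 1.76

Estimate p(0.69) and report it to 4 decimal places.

2.1755

Euler: p_{n+1} = p_n + h·f(x_n, p_n).
x=0.000000, p=1.760000: f=0.880000 → p ← 1.760000 + 0.23·0.880000 = 1.962400
x=0.230000, p=1.962400: f=0.584010 → p ← 1.962400 + 0.23·0.584010 = 2.096722
x=0.460000, p=2.096722: f=0.342348 → p ← 2.096722 + 0.23·0.342348 = 2.175462
p(0.69) ≈ 2.1755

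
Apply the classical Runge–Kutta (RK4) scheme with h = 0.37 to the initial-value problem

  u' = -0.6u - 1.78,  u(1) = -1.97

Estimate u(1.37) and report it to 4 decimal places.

-2.1684

RK4: k1 = f(s_n, u_n); k2 = f(s_n + h/2, u_n + (h/2)·k1); k3 = f(s_n + h/2, u_n + (h/2)·k2); k4 = f(s_n + h, u_n + h·k3); u_{n+1} = u_n + (h/6)·(k1 + 2k2 + 2k3 + k4).
s=1.000000, u=-1.970000:
  k1 = f(1.000000, -1.970000) = -0.598000
  k2 = f(1.185000, -2.080630) = -0.531622
  k3 = f(1.185000, -2.068350) = -0.538990
  k4 = f(1.370000, -2.169426) = -0.478344
  u ← -1.970000 + (0.37/6)·(k1 + 2k2 + 2k3 + k4) = -2.168417
u(1.37) ≈ -2.1684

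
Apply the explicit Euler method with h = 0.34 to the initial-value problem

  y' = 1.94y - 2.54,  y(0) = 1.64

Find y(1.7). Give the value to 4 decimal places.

Euler: y_{n+1} = y_n + h·f(t_n, y_n).
t=0.000000, y=1.640000: f=0.641600 → y ← 1.640000 + 0.34·0.641600 = 1.858144
t=0.340000, y=1.858144: f=1.064799 → y ← 1.858144 + 0.34·1.064799 = 2.220176
t=0.680000, y=2.220176: f=1.767141 → y ← 2.220176 + 0.34·1.767141 = 2.821004
t=1.020000, y=2.821004: f=2.932747 → y ← 2.821004 + 0.34·2.932747 = 3.818138
t=1.360000, y=3.818138: f=4.867187 → y ← 3.818138 + 0.34·4.867187 = 5.472981
y(1.7) ≈ 5.4730

5.4730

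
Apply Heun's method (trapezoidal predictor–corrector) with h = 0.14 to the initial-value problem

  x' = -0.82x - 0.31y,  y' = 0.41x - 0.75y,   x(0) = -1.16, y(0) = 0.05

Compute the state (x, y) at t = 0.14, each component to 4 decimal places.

-1.0350, -0.0143

Heun on (x,y): k1 = f(t_n, state_n); k2 = f(t_n + h, state_n + h·k1); state_{n+1} = state_n + (h/2)·(k1 + k2).
0.000000: (-1.160000, 0.050000)
  k1 = (0.935700, -0.513100)
  predictor → (-1.029002, -0.021834)
  k2 = (0.850550, -0.405515)
  → (-1.034962, -0.014303)
(x(0.14), y(0.14)) ≈ (-1.0350, -0.0143)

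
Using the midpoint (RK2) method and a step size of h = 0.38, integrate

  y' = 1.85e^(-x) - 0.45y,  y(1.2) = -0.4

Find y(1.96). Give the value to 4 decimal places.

Midpoint: k1 = f(x_n, y_n); k2 = f(x_n + h/2, y_n + (h/2)·k1); y_{n+1} = y_n + h·k2.
x=1.200000, y=-0.400000:
  k1 = f(1.200000, -0.400000) = 0.737209
  k2 = f(1.390000, -0.259930) = 0.577758
  y ← -0.400000 + 0.38·0.577758 = -0.180452
x=1.580000, y=-0.180452:
  k1 = f(1.580000, -0.180452) = 0.462257
  k2 = f(1.770000, -0.092623) = 0.356796
  y ← -0.180452 + 0.38·0.356796 = -0.044869
y(1.96) ≈ -0.0449

-0.0449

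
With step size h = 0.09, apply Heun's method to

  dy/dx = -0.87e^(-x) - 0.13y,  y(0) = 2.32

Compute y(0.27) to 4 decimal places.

2.0378

Heun: k1 = f(x_n, y_n); k2 = f(x_n + h, y_n + h·k1); y_{n+1} = y_n + (h/2)·(k1 + k2).
x=0.000000, y=2.320000:
  k1 = f(0.000000, 2.320000) = -1.171600
  k2 = f(0.090000, 2.214556) = -1.083012
  y ← 2.320000 + (0.09/2)·(-1.171600 + (-1.083012)) = 2.218542
x=0.090000, y=2.218542:
  k1 = f(0.090000, 2.218542) = -1.083531
  k2 = f(0.180000, 2.121025) = -1.002418
  y ← 2.218542 + (0.09/2)·(-1.083531 + (-1.002418)) = 2.124675
x=0.180000, y=2.124675:
  k1 = f(0.180000, 2.124675) = -1.002893
  k2 = f(0.270000, 2.034414) = -0.928614
  y ← 2.124675 + (0.09/2)·(-1.002893 + (-0.928614)) = 2.037757
y(0.27) ≈ 2.0378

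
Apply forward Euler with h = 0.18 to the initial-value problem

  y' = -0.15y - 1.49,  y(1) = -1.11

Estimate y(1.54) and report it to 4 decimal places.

-1.8056

Euler: y_{n+1} = y_n + h·f(t_n, y_n).
t=1.000000, y=-1.110000: f=-1.323500 → y ← -1.110000 + 0.18·(-1.323500) = -1.348230
t=1.180000, y=-1.348230: f=-1.287765 → y ← -1.348230 + 0.18·(-1.287765) = -1.580028
t=1.360000, y=-1.580028: f=-1.252996 → y ← -1.580028 + 0.18·(-1.252996) = -1.805567
y(1.54) ≈ -1.8056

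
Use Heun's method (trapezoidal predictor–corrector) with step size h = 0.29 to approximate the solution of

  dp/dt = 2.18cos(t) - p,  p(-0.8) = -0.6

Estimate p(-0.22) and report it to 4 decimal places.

0.4901

Heun: k1 = f(t_n, p_n); k2 = f(t_n + h, p_n + h·k1); p_{n+1} = p_n + (h/2)·(k1 + k2).
t=-0.800000, p=-0.600000:
  k1 = f(-0.800000, -0.600000) = 2.118821
  k2 = f(-0.510000, 0.014458) = 1.888125
  p ← -0.600000 + (0.29/2)·(2.118821 + 1.888125) = -0.018993
t=-0.510000, p=-0.018993:
  k1 = f(-0.510000, -0.018993) = 1.921576
  k2 = f(-0.220000, 0.538264) = 1.589192
  p ← -0.018993 + (0.29/2)·(1.921576 + 1.589192) = 0.490069
p(-0.22) ≈ 0.4901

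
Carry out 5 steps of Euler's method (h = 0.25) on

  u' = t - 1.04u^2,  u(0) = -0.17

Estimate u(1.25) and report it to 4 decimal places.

Euler: u_{n+1} = u_n + h·f(t_n, u_n).
t=0.000000, u=-0.170000: f=-0.030056 → u ← -0.170000 + 0.25·(-0.030056) = -0.177514
t=0.250000, u=-0.177514: f=0.217228 → u ← -0.177514 + 0.25·0.217228 = -0.123207
t=0.500000, u=-0.123207: f=0.484213 → u ← -0.123207 + 0.25·0.484213 = -0.002154
t=0.750000, u=-0.002154: f=0.749995 → u ← -0.002154 + 0.25·0.749995 = 0.185345
t=1.000000, u=0.185345: f=0.964273 → u ← 0.185345 + 0.25·0.964273 = 0.426413
u(1.25) ≈ 0.4264

0.4264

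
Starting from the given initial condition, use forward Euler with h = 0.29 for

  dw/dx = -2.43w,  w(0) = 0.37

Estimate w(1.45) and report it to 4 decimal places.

0.0008

Euler: w_{n+1} = w_n + h·f(x_n, w_n).
x=0.000000, w=0.370000: f=-0.899100 → w ← 0.370000 + 0.29·(-0.899100) = 0.109261
x=0.290000, w=0.109261: f=-0.265504 → w ← 0.109261 + 0.29·(-0.265504) = 0.032265
x=0.580000, w=0.032265: f=-0.078403 → w ← 0.032265 + 0.29·(-0.078403) = 0.009528
x=0.870000, w=0.009528: f=-0.023153 → w ← 0.009528 + 0.29·(-0.023153) = 0.002814
x=1.160000, w=0.002814: f=-0.006837 → w ← 0.002814 + 0.29·(-0.006837) = 0.000831
w(1.45) ≈ 0.0008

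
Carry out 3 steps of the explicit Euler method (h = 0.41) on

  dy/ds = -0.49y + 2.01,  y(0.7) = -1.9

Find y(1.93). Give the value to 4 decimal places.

1.0394

Euler: y_{n+1} = y_n + h·f(s_n, y_n).
s=0.700000, y=-1.900000: f=2.941000 → y ← -1.900000 + 0.41·2.941000 = -0.694190
s=1.110000, y=-0.694190: f=2.350153 → y ← -0.694190 + 0.41·2.350153 = 0.269373
s=1.520000, y=0.269373: f=1.878007 → y ← 0.269373 + 0.41·1.878007 = 1.039356
y(1.93) ≈ 1.0394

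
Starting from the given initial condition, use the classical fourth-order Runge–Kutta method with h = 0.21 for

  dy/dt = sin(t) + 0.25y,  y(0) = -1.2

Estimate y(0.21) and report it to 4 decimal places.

RK4: k1 = f(t_n, y_n); k2 = f(t_n + h/2, y_n + (h/2)·k1); k3 = f(t_n + h/2, y_n + (h/2)·k2); k4 = f(t_n + h, y_n + h·k3); y_{n+1} = y_n + (h/6)·(k1 + 2k2 + 2k3 + k4).
t=0.000000, y=-1.200000:
  k1 = f(0.000000, -1.200000) = -0.300000
  k2 = f(0.105000, -1.231500) = -0.203068
  k3 = f(0.105000, -1.221322) = -0.200523
  k4 = f(0.210000, -1.242110) = -0.102068
  y ← -1.200000 + (0.21/6)·(k1 + 2k2 + 2k3 + k4) = -1.242324
y(0.21) ≈ -1.2423

-1.2423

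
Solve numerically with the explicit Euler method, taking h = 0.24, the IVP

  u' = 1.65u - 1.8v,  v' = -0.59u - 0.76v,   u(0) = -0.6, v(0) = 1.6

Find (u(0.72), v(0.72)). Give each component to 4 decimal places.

Euler on (u,v): u_{n+1} = u_n + h·u', v_{n+1} = v_n + h·v'.
0.000000: (-0.600000, 1.600000); f=(-3.870000, -0.862000) → (-1.528800, 1.393120)
0.240000: (-1.528800, 1.393120); f=(-5.030136, -0.156779) → (-2.736033, 1.355493)
0.480000: (-2.736033, 1.355493); f=(-6.954341, 0.584085) → (-4.405075, 1.495673)
(u(0.72), v(0.72)) ≈ (-4.4051, 1.4957)

-4.4051, 1.4957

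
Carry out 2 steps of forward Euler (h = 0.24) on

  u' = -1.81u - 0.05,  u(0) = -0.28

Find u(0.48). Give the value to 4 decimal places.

-0.1084

Euler: u_{n+1} = u_n + h·f(t_n, u_n).
t=0.000000, u=-0.280000: f=0.456800 → u ← -0.280000 + 0.24·0.456800 = -0.170368
t=0.240000, u=-0.170368: f=0.258366 → u ← -0.170368 + 0.24·0.258366 = -0.108360
u(0.48) ≈ -0.1084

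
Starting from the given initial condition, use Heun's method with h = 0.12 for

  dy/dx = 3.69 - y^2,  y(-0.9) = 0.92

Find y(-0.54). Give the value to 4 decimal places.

Heun: k1 = f(x_n, y_n); k2 = f(x_n + h, y_n + h·k1); y_{n+1} = y_n + (h/2)·(k1 + k2).
x=-0.900000, y=0.920000:
  k1 = f(-0.900000, 0.920000) = 2.843600
  k2 = f(-0.780000, 1.261232) = 2.099294
  y ← 0.920000 + (0.12/2)·(2.843600 + 2.099294) = 1.216574
x=-0.780000, y=1.216574:
  k1 = f(-0.780000, 1.216574) = 2.209949
  k2 = f(-0.660000, 1.481767) = 1.494365
  y ← 1.216574 + (0.12/2)·(2.209949 + 1.494365) = 1.438832
x=-0.660000, y=1.438832:
  k1 = f(-0.660000, 1.438832) = 1.619761
  k2 = f(-0.540000, 1.633204) = 1.022645
  y ← 1.438832 + (0.12/2)·(1.619761 + 1.022645) = 1.597377
y(-0.54) ≈ 1.5974

1.5974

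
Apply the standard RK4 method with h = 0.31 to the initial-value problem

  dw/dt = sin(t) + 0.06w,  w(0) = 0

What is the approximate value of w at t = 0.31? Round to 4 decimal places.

RK4: k1 = f(t_n, w_n); k2 = f(t_n + h/2, w_n + (h/2)·k1); k3 = f(t_n + h/2, w_n + (h/2)·k2); k4 = f(t_n + h, w_n + h·k3); w_{n+1} = w_n + (h/6)·(k1 + 2k2 + 2k3 + k4).
t=0.000000, w=0.000000:
  k1 = f(0.000000, 0.000000) = 0.000000
  k2 = f(0.155000, 0.000000) = 0.154380
  k3 = f(0.155000, 0.023929) = 0.155816
  k4 = f(0.310000, 0.048303) = 0.307957
  w ← 0.000000 + (0.31/6)·(k1 + 2k2 + 2k3 + k4) = 0.047965
w(0.31) ≈ 0.0480

0.0480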